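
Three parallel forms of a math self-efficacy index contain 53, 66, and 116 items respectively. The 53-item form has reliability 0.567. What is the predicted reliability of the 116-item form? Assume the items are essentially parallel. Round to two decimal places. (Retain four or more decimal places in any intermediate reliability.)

The 66-item form is not needed; work directly from the 53-item form with n = 116/53 = 2.1887.
r_{116} = n·r / (1 + (n − 1)·r) = 1.2410 / 1.6740 ≈ 0.7413

0.74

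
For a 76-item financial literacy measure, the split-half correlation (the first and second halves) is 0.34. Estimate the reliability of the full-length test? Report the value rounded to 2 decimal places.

r_full = 2r_hh / (1 + r_hh) = 2 × 0.34 / (1 + 0.34)
       = 0.6800 / 1.3400 = 0.5075

0.51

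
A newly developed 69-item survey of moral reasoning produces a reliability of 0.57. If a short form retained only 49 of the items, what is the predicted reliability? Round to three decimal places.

0.485

Length ratio n = 49/69 = 0.7101
By Spearman-Brown, r_new = n r / (1 + (n − 1) r).
r_new = 0.7101·0.57 / [1 + (0.7101 − 1)·0.57]
r_new = 0.4048 / 0.8348 ≈ 0.4849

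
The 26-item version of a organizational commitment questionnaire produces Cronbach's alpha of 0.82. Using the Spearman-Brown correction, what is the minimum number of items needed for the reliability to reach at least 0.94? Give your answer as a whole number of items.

90

n = 0.94 × (1 − 0.82) / [ 0.82 × (1 − 0.94) ]
  = 0.1692 / 0.0492 = 3.4390
Items needed = n × 26 = 3.4390 × 26 ≈ 89.41 → round up to 90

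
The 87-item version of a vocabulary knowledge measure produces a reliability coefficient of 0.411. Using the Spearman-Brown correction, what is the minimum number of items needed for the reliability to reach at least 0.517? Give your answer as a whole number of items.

Rearranging the Spearman-Brown formula for n,
n = r*(1 − r) / [ r (1 − r*) ]
n = 0.517(1 − 0.411) / [0.411(1 − 0.517)]
n = 0.304513 / 0.198513 ≈ 1.5340
Items needed = n × 87 = 1.5340 × 87 ≈ 133.46 → round up to 134

134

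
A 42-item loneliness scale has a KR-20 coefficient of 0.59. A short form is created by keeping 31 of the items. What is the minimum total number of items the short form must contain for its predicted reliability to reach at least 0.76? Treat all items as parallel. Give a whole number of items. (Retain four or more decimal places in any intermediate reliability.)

93

First, r for the 31-item form: n = 31/42 = 0.7381, so r_31 = 0.7381·0.59/(1 + (0.7381 − 1)·0.59) = 0.5151
Length factor from the short form to reach 0.76: n' = 0.76(1 − 0.5151) / [0.5151(1 − 0.76)] ≈ 2.9810
Items = 2.9810 × 31 ≈ 92.41 → 93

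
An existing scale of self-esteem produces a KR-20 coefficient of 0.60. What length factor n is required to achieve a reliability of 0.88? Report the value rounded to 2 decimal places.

4.89

Rearranging the Spearman-Brown formula for n,
n = r*(1 − r) / [ r (1 − r*) ]
n = [0.88 × 0.40] / [0.60 × 0.12]
  = 0.3520 / 0.0720 = 4.8889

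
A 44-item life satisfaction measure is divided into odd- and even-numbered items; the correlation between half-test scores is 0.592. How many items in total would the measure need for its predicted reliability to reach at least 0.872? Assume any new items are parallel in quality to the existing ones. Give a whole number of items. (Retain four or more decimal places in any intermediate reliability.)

104

Corrected full-test reliability: r_full = 2 × 0.592 / (1 + 0.592) ≈ 0.7437
n = r_tgt(1 − r_full) / [r_full(1 − r_tgt)] = 0.872 × 0.2563 / (0.7437 × 0.128) ≈ 2.3478
Required items = 2.3478 × 44 = 103.30, so 104 items.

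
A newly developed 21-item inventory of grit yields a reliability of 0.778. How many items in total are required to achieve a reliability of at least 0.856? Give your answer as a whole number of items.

n = 0.856 × (1 − 0.778) / [ 0.778 × (1 − 0.856) ]
  = 0.190032 / 0.112032 = 1.6962
So the test needs 1.6962 × 21 ≈ 35.62 items; rounding up, 36.

36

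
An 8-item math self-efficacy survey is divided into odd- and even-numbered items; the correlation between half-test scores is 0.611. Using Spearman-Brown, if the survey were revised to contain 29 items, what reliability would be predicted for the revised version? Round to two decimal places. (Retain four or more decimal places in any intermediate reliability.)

0.92

Full-test reliability from the split-half r: r_full = 2(0.611)/(1 + 0.611) = 0.7585
Length factor from 8 to 29 items: n = 29/8 = 3.6250
r_new = n·r_full / (1 + (n − 1)·r_full) = 2.7496 / 2.9911 ≈ 0.9193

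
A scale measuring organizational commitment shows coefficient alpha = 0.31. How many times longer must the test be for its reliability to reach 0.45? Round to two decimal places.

n = 0.45(1 − 0.31) / [0.31(1 − 0.45)]
n = 0.3105 / 0.1705 ≈ 1.8211

1.82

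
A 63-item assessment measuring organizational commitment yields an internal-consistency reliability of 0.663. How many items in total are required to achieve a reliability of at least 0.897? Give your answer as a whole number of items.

Spearman-Brown solved for the length factor n:
n = r_target (1 − r_old) / [ r_old (1 − r_target) ]
n = 0.897 × (1 − 0.663) / [ 0.663 × (1 − 0.897) ]
  = 0.302289 / 0.068289 = 4.4266
4.4266 × 63 = 278.88 → 279 items

279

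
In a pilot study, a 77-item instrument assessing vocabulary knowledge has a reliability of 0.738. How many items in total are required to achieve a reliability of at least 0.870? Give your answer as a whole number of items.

n = [0.870 × 0.262] / [0.738 × 0.130]
  = 0.227940 / 0.095940 = 2.3759
Items needed = n × 77 = 2.3759 × 77 ≈ 182.94 → round up to 183

183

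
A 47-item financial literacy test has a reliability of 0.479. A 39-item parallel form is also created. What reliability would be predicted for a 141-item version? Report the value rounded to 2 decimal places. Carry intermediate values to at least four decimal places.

Only the ratio of lengths matters: n = 141/47 = 3.0000
r_{141} = n·r / (1 + (n − 1)·r) = 1.4370 / 1.9580 ≈ 0.7339

0.73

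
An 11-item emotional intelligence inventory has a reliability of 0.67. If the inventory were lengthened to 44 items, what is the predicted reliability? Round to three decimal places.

0.890

n = 44/11 = 4
Apply the Spearman-Brown prophecy formula, r' = nr / [1 + (n − 1)r]:
r_new = (4 × 0.67) / (1 + (4 − 1) × 0.67)
r_new = 2.6800 / 3.0100 ≈ 0.8904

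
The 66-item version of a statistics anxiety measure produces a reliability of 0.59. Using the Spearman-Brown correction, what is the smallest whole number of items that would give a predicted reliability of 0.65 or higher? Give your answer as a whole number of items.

86

n = 0.65 × (1 − 0.59) / [ 0.59 × (1 − 0.65) ]
  = 0.2665 / 0.2065 = 1.2906
1.2906 × 66 = 85.18 → 86 items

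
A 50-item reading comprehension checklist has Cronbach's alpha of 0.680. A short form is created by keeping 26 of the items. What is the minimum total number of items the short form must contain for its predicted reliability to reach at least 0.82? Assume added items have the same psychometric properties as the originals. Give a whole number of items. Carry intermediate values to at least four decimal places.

First, r for the 26-item form: n = 26/50 = 0.5200, so r_26 = 0.5200·0.680/(1 + (0.5200 − 1)·0.680) = 0.5249
Length factor from the short form to reach 0.82: n' = 0.82(1 − 0.5249) / [0.5249(1 − 0.82)] ≈ 4.1233
Items = 4.1233 × 26 ≈ 107.21 → 108

108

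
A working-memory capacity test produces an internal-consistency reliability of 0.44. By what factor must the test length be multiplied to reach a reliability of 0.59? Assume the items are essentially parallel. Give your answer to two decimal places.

1.83

Rearranging the Spearman-Brown formula for n,
n = r_target (1 − r_old) / [ r_old (1 − r_target) ]
n = 0.59(1 − 0.44) / [0.44(1 − 0.59)]
  = 0.3304 / 0.1804 = 1.8315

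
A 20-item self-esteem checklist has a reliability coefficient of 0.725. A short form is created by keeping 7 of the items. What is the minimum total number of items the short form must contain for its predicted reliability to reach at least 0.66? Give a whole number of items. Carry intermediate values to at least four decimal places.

First, r for the 7-item form: n = 7/20 = 0.3500, so r_7 = 0.3500·0.725/(1 + (0.3500 − 1)·0.725) = 0.4799
Then solve for n' with r_old = 0.4799, r_target = 0.66: n' = 0.66(1 − 0.4799)/[0.4799(1 − 0.66)] = 2.1038
Items = 2.1038 × 7 ≈ 14.73 → 15

15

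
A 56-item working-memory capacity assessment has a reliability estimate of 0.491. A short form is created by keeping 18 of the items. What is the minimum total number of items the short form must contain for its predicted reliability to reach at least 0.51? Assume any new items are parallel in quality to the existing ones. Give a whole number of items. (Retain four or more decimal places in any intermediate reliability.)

61

Short-form reliability: n = 18/56 = 0.3214; r_18 = n·r/(1+(n−1)r) ≈ 0.2367
Then solve for n' with r_old = 0.2367, r_target = 0.51: n' = 0.51(1 − 0.2367)/[0.2367(1 − 0.51)] = 3.3564
Items = 3.3564 × 18 ≈ 60.42 → 61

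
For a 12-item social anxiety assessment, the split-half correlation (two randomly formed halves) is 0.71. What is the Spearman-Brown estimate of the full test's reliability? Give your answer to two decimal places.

0.83

Apply the Spearman-Brown correction with n = 2:
r_full = 2r_hh / (1 + r_hh) = 2 × 0.71 / (1 + 0.71)
r_full = 1.4200 / 1.7100 ≈ 0.8304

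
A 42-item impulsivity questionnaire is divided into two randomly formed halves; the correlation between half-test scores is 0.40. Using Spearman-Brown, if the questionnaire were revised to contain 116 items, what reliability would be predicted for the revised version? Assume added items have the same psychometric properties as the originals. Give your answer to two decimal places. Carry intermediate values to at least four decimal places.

Spearman-Brown correction (n = 2): r_full = 2·0.40/(1 + 0.40) = 0.5714
Length factor from 42 to 116 items: n = 116/42 = 2.7619
r_new = n·r_full / (1 + (n − 1)·r_full) = 1.5781 / 2.0067 ≈ 0.7864

0.79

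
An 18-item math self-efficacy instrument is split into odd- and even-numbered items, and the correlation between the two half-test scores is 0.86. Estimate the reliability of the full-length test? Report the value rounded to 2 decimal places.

0.92

r_full = 2r_hh / (1 + r_hh) = 2 × 0.86 / (1 + 0.86)
       = 1.7200 / 1.8600 = 0.9247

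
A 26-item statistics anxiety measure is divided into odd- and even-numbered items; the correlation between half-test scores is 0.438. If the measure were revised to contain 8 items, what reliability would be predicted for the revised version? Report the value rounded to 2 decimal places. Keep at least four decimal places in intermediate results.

Spearman-Brown correction (n = 2): r_full = 2·0.438/(1 + 0.438) = 0.6092
Then adjust to 8 items: n = 8/26 = 0.3077
r_new = n·r_full / (1 + (n − 1)·r_full) = 0.1875 / 0.5783 ≈ 0.3242

0.32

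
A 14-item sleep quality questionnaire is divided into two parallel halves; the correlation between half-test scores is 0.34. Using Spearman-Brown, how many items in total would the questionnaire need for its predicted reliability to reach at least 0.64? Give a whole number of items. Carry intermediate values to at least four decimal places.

Corrected full-test reliability: r_full = 2 × 0.34 / (1 + 0.34) ≈ 0.5075
n = r_tgt(1 − r_full) / [r_full(1 − r_tgt)] = 0.64 × 0.4925 / (0.5075 × 0.36) ≈ 1.7252
Required items = 1.7252 × 14 = 24.15, so 25 items.

25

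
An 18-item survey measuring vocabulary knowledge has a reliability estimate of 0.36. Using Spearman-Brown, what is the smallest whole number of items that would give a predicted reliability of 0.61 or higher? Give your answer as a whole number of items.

Invert Spearman-Brown to solve for n:
n = r_target (1 − r_old) / [ r_old (1 − r_target) ]
n = 0.61(1 − 0.36) / [0.36(1 − 0.61)]
  = 0.3904 / 0.1404 = 2.7806
2.7806 × 18 = 50.05 → 51 items

51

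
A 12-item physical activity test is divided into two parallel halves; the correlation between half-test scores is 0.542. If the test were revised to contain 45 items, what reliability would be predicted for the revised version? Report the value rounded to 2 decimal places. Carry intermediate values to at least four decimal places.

0.90

Spearman-Brown correction (n = 2): r_full = 2·0.542/(1 + 0.542) = 0.7030
Then adjust to 45 items: n = 45/12 = 3.7500
r_new = n·r_full / (1 + (n − 1)·r_full) = 2.6362 / 2.9333 ≈ 0.8987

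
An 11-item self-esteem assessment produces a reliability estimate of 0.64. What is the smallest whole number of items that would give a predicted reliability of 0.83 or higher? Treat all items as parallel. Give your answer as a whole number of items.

31

Rearranging the Spearman-Brown formula for n,
n = r_target (1 − r_old) / [ r_old (1 − r_target) ]
n = [0.83 × 0.36] / [0.64 × 0.17]
n = 0.2988 / 0.1088 ≈ 2.7463
Items needed = n × 11 = 2.7463 × 11 ≈ 30.21 → round up to 31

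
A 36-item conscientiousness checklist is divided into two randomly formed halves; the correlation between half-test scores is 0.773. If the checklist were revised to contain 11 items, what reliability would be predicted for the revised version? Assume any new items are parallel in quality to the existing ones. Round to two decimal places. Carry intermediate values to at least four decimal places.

First correct the split-half correlation to full-test reliability: r_full = 2 × 0.773 / (1 + 0.773) ≈ 0.8720
Then adjust to 11 items: n = 11/36 = 0.3056
r_new = n·r_full / (1 + (n − 1)·r_full) = 0.2665 / 0.3945 ≈ 0.6755

0.68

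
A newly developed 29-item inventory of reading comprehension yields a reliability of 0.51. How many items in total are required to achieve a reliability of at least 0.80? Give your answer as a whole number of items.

Invert Spearman-Brown to solve for n:
n = r_target (1 − r_old) / [ r_old (1 − r_target) ]
n = [0.80 × 0.49] / [0.51 × 0.20]
  = 0.3920 / 0.1020 = 3.8431
Items needed = n × 29 = 3.8431 × 29 ≈ 111.45 → round up to 112

112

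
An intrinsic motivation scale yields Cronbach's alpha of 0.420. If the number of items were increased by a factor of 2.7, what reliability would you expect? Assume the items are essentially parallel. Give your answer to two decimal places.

Apply the Spearman-Brown prophecy formula, r' = nr / [1 + (n − 1)r]:
r_new = 2.7·0.420 / [1 + (2.7 − 1)·0.420]
     = 1.1340 / 1.7140 = 0.6616

0.66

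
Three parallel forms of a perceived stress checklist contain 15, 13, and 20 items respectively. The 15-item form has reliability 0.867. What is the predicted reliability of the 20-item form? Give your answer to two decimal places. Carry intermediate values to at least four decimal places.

0.90

Only the ratio of lengths matters: n = 20/15 = 1.3333
r_{20} = n·r / (1 + (n − 1)·r) = 1.1560 / 1.2890 ≈ 0.8968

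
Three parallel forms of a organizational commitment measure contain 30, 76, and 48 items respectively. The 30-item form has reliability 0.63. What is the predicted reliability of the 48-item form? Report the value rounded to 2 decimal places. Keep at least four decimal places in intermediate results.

The 76-item form is not needed; work directly from the 30-item form with n = 48/30 = 1.6000.
r_{48} = n·r / (1 + (n − 1)·r) = 1.0080 / 1.3780 ≈ 0.7315

0.73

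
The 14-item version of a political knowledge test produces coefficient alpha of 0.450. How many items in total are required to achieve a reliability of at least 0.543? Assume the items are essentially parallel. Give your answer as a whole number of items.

Invert Spearman-Brown to solve for n:
n = r*(1 − r) / [ r (1 − r*) ]
n = 0.543 × (1 − 0.450) / [ 0.450 × (1 − 0.543) ]
  = 0.298650 / 0.205650 = 1.4522
1.4522 × 14 = 20.33 → 21 items

21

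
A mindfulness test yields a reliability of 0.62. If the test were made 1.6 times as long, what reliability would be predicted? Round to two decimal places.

0.72

r_new = (1.6 × 0.62) / (1 + (1.6 − 1) × 0.62)
r_new = 0.9920 / 1.3720 ≈ 0.7230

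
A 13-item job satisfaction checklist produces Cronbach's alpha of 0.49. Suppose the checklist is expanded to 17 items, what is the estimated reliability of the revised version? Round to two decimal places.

0.56

Length ratio n = 17/13 = 1.3077
By Spearman-Brown, r_new = n r / (1 + (n − 1) r).
r_new = 1.3077·0.49 / [1 + (1.3077 − 1)·0.49]
     = 0.6408 / 1.1508 = 0.5568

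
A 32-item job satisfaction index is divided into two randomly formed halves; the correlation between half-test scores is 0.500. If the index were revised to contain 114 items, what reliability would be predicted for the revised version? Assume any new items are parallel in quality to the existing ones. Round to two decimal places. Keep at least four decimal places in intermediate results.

0.88

First correct the split-half correlation to full-test reliability: r_full = 2 × 0.500 / (1 + 0.500) ≈ 0.6667
Then adjust to 114 items: n = 114/32 = 3.5625
r_new = n·r_full / (1 + (n − 1)·r_full) = 2.3751 / 2.7084 ≈ 0.8769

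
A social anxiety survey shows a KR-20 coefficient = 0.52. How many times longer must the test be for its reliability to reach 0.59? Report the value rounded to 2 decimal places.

Rearranging the Spearman-Brown formula for n,
n = r_target (1 − r_old) / [ r_old (1 − r_target) ]
n = 0.59 × (1 − 0.52) / [ 0.52 × (1 − 0.59) ]
n = 0.2832 / 0.2132 ≈ 1.3283

1.33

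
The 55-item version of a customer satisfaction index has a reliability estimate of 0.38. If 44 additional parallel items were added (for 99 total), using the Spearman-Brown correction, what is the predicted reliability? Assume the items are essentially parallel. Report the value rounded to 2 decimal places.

n = 99/55 = 1.8
r_new = 1.8·0.38 / [1 + (1.8 − 1)·0.38]
r_new = 0.6840 / 1.3040 ≈ 0.5245

0.52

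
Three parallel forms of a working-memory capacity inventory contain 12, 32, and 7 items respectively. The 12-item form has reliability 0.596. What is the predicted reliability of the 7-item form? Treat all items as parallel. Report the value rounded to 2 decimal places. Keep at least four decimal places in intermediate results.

0.46

Only the ratio of lengths matters: n = 7/12 = 0.5833
r_{7} = n·r / (1 + (n − 1)·r) = 0.3476 / 0.7516 ≈ 0.4625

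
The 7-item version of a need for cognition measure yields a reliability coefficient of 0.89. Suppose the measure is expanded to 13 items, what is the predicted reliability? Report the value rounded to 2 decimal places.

Length ratio n = 13/7 = 1.8571
r_new = (1.8571 × 0.89) / (1 + (1.8571 − 1) × 0.89)
     = 1.6528 / 1.7628 = 0.9376

0.94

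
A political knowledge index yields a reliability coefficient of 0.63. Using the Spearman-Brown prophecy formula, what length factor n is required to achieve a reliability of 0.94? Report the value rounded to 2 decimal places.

9.20

Spearman-Brown solved for the length factor n:
n = r*(1 − r) / [ r (1 − r*) ]
n = 0.94 × (1 − 0.63) / [ 0.63 × (1 − 0.94) ]
  = 0.3478 / 0.0378 = 9.2011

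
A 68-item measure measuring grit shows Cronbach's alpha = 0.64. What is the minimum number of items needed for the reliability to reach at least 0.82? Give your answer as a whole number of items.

175

n = [0.82 × 0.36] / [0.64 × 0.18]
  = 0.2952 / 0.1152 = 2.5625
2.5625 × 68 = 174.25 → 175 items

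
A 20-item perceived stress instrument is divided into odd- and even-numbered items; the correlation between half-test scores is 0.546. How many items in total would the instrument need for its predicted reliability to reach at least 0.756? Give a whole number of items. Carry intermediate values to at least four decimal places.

r_full = 2(0.546)/(1 + 0.546) = 0.7063
n = r_tgt(1 − r_full) / [r_full(1 − r_tgt)] = 0.756 × 0.2937 / (0.7063 × 0.244) ≈ 1.2884
Items = 1.2884 × 20 ≈ 25.77 → 26

26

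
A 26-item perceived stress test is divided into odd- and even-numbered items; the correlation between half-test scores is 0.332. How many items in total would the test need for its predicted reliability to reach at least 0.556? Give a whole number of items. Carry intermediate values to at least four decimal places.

Corrected full-test reliability: r_full = 2 × 0.332 / (1 + 0.332) ≈ 0.4985
Solve Spearman-Brown for n: n = 0.556(1 − 0.4985) / [0.4985(1 − 0.556)] = 1.2598
Items = 1.2598 × 26 ≈ 32.75 → 33

33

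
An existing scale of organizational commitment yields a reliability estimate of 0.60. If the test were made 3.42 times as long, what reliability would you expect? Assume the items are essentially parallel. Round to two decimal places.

0.84

Spearman-Brown: r_new = n·r / (1 + (n − 1)·r)
r_new = 3.42·0.60 / [1 + (3.42 − 1)·0.60]
r_new = 2.0520 / 2.4520 ≈ 0.8369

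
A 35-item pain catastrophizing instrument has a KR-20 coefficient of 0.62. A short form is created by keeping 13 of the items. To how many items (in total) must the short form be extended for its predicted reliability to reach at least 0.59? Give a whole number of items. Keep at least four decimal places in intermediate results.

31

First, r for the 13-item form: n = 13/35 = 0.3714, so r_13 = 0.3714·0.62/(1 + (0.3714 − 1)·0.62) = 0.3773
Then solve for n' with r_old = 0.3773, r_target = 0.59: n' = 0.59(1 − 0.3773)/[0.3773(1 − 0.59)] = 2.3750
Items = 2.3750 × 13 ≈ 30.88 → 31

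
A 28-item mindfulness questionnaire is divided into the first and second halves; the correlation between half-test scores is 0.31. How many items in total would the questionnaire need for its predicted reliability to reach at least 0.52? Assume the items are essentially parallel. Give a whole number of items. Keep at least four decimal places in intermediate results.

34

Corrected full-test reliability: r_full = 2 × 0.31 / (1 + 0.31) ≈ 0.4733
n = r_tgt(1 − r_full) / [r_full(1 − r_tgt)] = 0.52 × 0.5267 / (0.4733 × 0.48) ≈ 1.2056
Required items = 1.2056 × 28 = 33.76, so 34 items.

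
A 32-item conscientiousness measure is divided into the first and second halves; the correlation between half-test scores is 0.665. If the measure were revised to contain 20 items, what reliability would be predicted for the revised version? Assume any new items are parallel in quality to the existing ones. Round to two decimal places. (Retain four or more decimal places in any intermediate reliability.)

0.71

First correct the split-half correlation to full-test reliability: r_full = 2 × 0.665 / (1 + 0.665) ≈ 0.7988
Then adjust to 20 items: n = 20/32 = 0.6250
r_new = n·r_full / (1 + (n − 1)·r_full) = 0.4992 / 0.7005 ≈ 0.7126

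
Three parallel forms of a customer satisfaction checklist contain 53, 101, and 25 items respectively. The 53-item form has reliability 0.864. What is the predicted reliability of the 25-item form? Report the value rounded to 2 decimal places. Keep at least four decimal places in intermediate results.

The 101-item form is not needed; work directly from the 53-item form with n = 25/53 = 0.4717.
r_{25} = n·r / (1 + (n − 1)·r) = 0.4075 / 0.5435 ≈ 0.7498

0.75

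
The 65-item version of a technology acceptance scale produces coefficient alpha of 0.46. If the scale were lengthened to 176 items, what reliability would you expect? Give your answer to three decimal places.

The new length is 176/65 = 2.7077 times the old.
Apply the Spearman-Brown prophecy formula, r' = nr / [1 + (n − 1)r]:
r_new = 2.7077·0.46 / [1 + (2.7077 − 1)·0.46]
r_new = 1.2455 / 1.7855 ≈ 0.6976

0.698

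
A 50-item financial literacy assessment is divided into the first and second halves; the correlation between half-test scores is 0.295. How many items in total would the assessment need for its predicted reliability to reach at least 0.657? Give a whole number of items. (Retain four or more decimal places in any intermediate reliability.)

115

Corrected full-test reliability: r_full = 2 × 0.295 / (1 + 0.295) ≈ 0.4556
Solve Spearman-Brown for n: n = 0.657(1 − 0.4556) / [0.4556(1 − 0.657)] = 2.2888
Required items = 2.2888 × 50 = 114.44, so 115 items.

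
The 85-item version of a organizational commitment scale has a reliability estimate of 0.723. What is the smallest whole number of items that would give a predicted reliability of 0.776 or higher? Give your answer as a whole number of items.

113

Rearranging the Spearman-Brown formula for n,
n = r*(1 − r) / [ r (1 − r*) ]
n = 0.776(1 − 0.723) / [0.723(1 − 0.776)]
  = 0.214952 / 0.161952 = 1.3273
Items needed = n × 85 = 1.3273 × 85 ≈ 112.82 → round up to 113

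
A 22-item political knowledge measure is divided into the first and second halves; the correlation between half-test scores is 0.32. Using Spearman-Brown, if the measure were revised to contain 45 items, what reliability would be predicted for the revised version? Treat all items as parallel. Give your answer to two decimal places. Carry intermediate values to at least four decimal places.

Full-test reliability from the split-half r: r_full = 2(0.32)/(1 + 0.32) = 0.4848
Then adjust to 45 items: n = 45/22 = 2.0455
r_new = n·r_full / (1 + (n − 1)·r_full) = 0.9917 / 1.5069 ≈ 0.6581

0.66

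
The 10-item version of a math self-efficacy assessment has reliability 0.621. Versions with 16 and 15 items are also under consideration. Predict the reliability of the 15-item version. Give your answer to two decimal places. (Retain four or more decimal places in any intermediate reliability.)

0.71

The 16-item form is not needed; work directly from the 10-item form with n = 15/10 = 1.5000.
r_{15} = n·r / (1 + (n − 1)·r) = 0.9315 / 1.3105 ≈ 0.7108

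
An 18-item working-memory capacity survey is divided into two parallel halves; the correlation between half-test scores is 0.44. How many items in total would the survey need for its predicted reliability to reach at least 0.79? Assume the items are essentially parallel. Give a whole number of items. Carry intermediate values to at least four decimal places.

r_full = 2(0.44)/(1 + 0.44) = 0.6111
Solve Spearman-Brown for n: n = 0.79(1 − 0.6111) / [0.6111(1 − 0.79)] = 2.3941
Items = 2.3941 × 18 ≈ 43.09 → 44

44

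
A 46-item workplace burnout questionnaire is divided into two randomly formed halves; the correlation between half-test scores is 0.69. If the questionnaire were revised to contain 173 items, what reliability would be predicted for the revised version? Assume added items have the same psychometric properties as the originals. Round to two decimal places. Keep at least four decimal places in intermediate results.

First correct the split-half correlation to full-test reliability: r_full = 2 × 0.69 / (1 + 0.69) ≈ 0.8166
Length factor from 46 to 173 items: n = 173/46 = 3.7609
r_new = n·r_full / (1 + (n − 1)·r_full) = 3.0712 / 3.2546 ≈ 0.9436

0.94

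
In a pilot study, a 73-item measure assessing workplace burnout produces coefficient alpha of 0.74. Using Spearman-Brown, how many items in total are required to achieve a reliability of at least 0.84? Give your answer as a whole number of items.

135

Rearranging the Spearman-Brown formula for n,
n = r_target (1 − r_old) / [ r_old (1 − r_target) ]
n = 0.84(1 − 0.74) / [0.74(1 − 0.84)]
n = 0.2184 / 0.1184 ≈ 1.8446
1.8446 × 73 = 134.66 → 135 items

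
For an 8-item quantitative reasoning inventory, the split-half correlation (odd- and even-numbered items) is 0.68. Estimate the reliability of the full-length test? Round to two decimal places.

Apply the Spearman-Brown correction with n = 2:
r_full = 2r_hh / (1 + r_hh) = 2 × 0.68 / (1 + 0.68)
       = 1.3600 / 1.6800 = 0.8095

0.81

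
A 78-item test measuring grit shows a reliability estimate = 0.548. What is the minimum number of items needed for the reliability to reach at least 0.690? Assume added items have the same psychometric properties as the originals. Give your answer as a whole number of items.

144

n = 0.690 × (1 − 0.548) / [ 0.548 × (1 − 0.690) ]
  = 0.311880 / 0.169880 = 1.8359
So the test needs 1.8359 × 78 ≈ 143.20 items; rounding up, 144.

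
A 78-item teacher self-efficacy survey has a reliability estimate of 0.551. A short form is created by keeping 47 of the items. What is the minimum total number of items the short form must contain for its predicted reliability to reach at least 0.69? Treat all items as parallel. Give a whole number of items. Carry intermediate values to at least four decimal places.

First, r for the 47-item form: n = 47/78 = 0.6026, so r_47 = 0.6026·0.551/(1 + (0.6026 − 1)·0.551) = 0.4251
Length factor from the short form to reach 0.69: n' = 0.69(1 − 0.4251) / [0.4251(1 − 0.69)] ≈ 3.0102
Items = 3.0102 × 47 ≈ 141.48 → 142

142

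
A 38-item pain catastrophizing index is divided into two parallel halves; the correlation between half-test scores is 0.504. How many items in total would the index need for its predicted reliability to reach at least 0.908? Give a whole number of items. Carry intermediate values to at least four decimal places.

Corrected full-test reliability: r_full = 2 × 0.504 / (1 + 0.504) ≈ 0.6702
n = r_tgt(1 − r_full) / [r_full(1 − r_tgt)] = 0.908 × 0.3298 / (0.6702 × 0.092) ≈ 4.8567
Items = 4.8567 × 38 ≈ 184.55 → 185

185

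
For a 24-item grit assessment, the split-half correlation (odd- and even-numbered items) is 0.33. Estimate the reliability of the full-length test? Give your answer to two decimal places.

Each half is half the length of the full test, so the full test is n = 2 times a half.
r_full = 2(0.33) / (1 + 0.33)
       = 0.6600 / 1.3300 = 0.4962

0.50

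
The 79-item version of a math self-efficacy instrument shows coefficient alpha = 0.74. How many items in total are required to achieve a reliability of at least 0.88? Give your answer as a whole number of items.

204

Spearman-Brown solved for the length factor n:
n = r_target (1 − r_old) / [ r_old (1 − r_target) ]
n = [0.88 × 0.26] / [0.74 × 0.12]
n = 0.2288 / 0.0888 ≈ 2.5766
So the test needs 2.5766 × 79 ≈ 203.55 items; rounding up, 204.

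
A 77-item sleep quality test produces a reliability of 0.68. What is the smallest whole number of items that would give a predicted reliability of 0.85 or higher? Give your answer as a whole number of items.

206

Spearman-Brown solved for the length factor n:
n = r_target (1 − r_old) / [ r_old (1 − r_target) ]
n = [0.85 × 0.32] / [0.68 × 0.15]
  = 0.2720 / 0.1020 = 2.6667
So the test needs 2.6667 × 77 ≈ 205.34 items; rounding up, 206.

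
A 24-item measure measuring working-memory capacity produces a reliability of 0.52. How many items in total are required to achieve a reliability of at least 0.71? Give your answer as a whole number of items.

Invert Spearman-Brown to solve for n:
n = r*(1 − r) / [ r (1 − r*) ]
n = 0.71(1 − 0.52) / [0.52(1 − 0.71)]
  = 0.3408 / 0.1508 = 2.2599
Items needed = n × 24 = 2.2599 × 24 ≈ 54.24 → round up to 55

55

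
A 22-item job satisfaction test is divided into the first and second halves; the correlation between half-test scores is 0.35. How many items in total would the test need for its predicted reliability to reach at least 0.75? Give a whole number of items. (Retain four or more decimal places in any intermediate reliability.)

Corrected full-test reliability: r_full = 2 × 0.35 / (1 + 0.35) ≈ 0.5185
Solve Spearman-Brown for n: n = 0.75(1 − 0.5185) / [0.5185(1 − 0.75)] = 2.7859
Required items = 2.7859 × 22 = 61.29, so 62 items.

62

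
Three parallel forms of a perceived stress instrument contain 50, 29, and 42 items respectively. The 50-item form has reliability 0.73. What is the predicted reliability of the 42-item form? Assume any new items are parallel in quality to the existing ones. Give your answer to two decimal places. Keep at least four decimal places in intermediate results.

The 29-item form is not needed; work directly from the 50-item form with n = 42/50 = 0.8400.
r_{42} = n·r / (1 + (n − 1)·r) = 0.6132 / 0.8832 ≈ 0.6943

0.69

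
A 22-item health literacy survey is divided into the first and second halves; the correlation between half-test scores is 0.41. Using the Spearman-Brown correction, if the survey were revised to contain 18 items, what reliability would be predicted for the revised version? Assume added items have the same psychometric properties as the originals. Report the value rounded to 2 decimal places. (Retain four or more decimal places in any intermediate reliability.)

0.53

First correct the split-half correlation to full-test reliability: r_full = 2 × 0.41 / (1 + 0.41) ≈ 0.5816
Length factor from 22 to 18 items: n = 18/22 = 0.8182
r_new = n·r_full / (1 + (n − 1)·r_full) = 0.4759 / 0.8943 ≈ 0.5321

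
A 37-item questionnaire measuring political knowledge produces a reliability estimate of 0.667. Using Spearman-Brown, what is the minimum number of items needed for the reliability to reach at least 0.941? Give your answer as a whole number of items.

295

Spearman-Brown solved for the length factor n:
n = r*(1 − r) / [ r (1 − r*) ]
n = 0.941 × (1 − 0.667) / [ 0.667 × (1 − 0.941) ]
  = 0.313353 / 0.039353 = 7.9626
7.9626 × 37 = 294.62 → 295 items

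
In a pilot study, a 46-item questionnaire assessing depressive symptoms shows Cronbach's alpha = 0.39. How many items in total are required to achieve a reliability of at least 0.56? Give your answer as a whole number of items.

Rearranging the Spearman-Brown formula for n,
n = r_target (1 − r_old) / [ r_old (1 − r_target) ]
n = 0.56(1 − 0.39) / [0.39(1 − 0.56)]
n = 0.3416 / 0.1716 ≈ 1.9907
Items needed = n × 46 = 1.9907 × 46 ≈ 91.57 → round up to 92

92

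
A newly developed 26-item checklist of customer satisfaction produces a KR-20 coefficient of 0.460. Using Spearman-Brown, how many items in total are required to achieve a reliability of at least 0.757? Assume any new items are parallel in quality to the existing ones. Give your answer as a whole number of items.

n = 0.757(1 − 0.460) / [0.460(1 − 0.757)]
  = 0.408780 / 0.111780 = 3.6570
3.6570 × 26 = 95.08 → 96 items

96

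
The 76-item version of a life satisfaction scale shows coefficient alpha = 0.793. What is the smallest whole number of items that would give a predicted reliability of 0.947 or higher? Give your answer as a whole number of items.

Spearman-Brown solved for the length factor n:
n = r*(1 − r) / [ r (1 − r*) ]
n = 0.947(1 − 0.793) / [0.793(1 − 0.947)]
n = 0.196029 / 0.042029 ≈ 4.6641
4.6641 × 76 = 354.47 → 355 items

355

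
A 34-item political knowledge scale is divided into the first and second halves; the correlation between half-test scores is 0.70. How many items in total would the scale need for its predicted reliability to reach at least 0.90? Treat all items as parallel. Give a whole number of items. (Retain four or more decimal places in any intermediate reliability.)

66

r_full = 2(0.70)/(1 + 0.70) = 0.8235
Solve Spearman-Brown for n: n = 0.90(1 − 0.8235) / [0.8235(1 − 0.90)] = 1.9290
Required items = 1.9290 × 34 = 65.59, so 66 items.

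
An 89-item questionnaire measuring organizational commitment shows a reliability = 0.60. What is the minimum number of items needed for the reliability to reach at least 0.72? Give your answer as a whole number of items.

153

n = [0.72 × 0.40] / [0.60 × 0.28]
  = 0.2880 / 0.1680 = 1.7143
So the test needs 1.7143 × 89 ≈ 152.57 items; rounding up, 153.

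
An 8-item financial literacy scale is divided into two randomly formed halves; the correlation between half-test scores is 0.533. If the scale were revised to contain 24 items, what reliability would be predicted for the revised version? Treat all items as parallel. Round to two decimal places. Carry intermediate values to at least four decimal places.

Full-test reliability from the split-half r: r_full = 2(0.533)/(1 + 0.533) = 0.6954
Then adjust to 24 items: n = 24/8 = 3.0000
r_new = n·r_full / (1 + (n − 1)·r_full) = 2.0862 / 2.3908 ≈ 0.8726

0.87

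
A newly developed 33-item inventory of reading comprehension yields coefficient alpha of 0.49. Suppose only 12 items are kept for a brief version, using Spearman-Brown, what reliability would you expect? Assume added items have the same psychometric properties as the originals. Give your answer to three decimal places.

0.259

Length ratio n = 12/33 = 0.3636
Apply the Spearman-Brown prophecy formula, r' = nr / [1 + (n − 1)r]:
r_new = 0.3636·0.49 / [1 + (0.3636 − 1)·0.49]
r_new = 0.1782 / 0.6882 ≈ 0.2589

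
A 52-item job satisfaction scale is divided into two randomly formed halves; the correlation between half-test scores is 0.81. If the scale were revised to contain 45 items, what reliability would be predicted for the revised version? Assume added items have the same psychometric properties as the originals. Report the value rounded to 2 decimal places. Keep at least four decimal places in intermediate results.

0.88

Full-test reliability from the split-half r: r_full = 2(0.81)/(1 + 0.81) = 0.8950
Length factor from 52 to 45 items: n = 45/52 = 0.8654
r_new = n·r_full / (1 + (n − 1)·r_full) = 0.7745 / 0.8795 ≈ 0.8806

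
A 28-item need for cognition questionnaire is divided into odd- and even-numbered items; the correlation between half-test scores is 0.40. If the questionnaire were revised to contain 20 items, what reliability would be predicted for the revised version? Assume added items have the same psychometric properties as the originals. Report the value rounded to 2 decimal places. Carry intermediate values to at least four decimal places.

0.49

Spearman-Brown correction (n = 2): r_full = 2·0.40/(1 + 0.40) = 0.5714
Then adjust to 20 items: n = 20/28 = 0.7143
r_new = n·r_full / (1 + (n − 1)·r_full) = 0.4082 / 0.8368 ≈ 0.4878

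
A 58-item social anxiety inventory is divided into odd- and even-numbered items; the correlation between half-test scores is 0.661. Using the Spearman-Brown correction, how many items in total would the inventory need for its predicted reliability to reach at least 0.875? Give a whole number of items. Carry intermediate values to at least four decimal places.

105

r_full = 2(0.661)/(1 + 0.661) = 0.7959
n = r_tgt(1 − r_full) / [r_full(1 − r_tgt)] = 0.875 × 0.2041 / (0.7959 × 0.125) ≈ 1.7951
Items = 1.7951 × 58 ≈ 104.12 → 105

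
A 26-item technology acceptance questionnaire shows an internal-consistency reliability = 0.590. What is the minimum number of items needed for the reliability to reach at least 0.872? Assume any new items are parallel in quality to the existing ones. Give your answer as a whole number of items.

124

n = [0.872 × 0.410] / [0.590 × 0.128]
  = 0.357520 / 0.075520 = 4.7341
4.7341 × 26 = 123.09 → 124 items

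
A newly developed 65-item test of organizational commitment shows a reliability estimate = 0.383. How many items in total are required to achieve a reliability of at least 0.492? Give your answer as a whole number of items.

Invert Spearman-Brown to solve for n:
n = r_target (1 − r_old) / [ r_old (1 − r_target) ]
n = [0.492 × 0.617] / [0.383 × 0.508]
n = 0.303564 / 0.194564 ≈ 1.5602
So the test needs 1.5602 × 65 ≈ 101.41 items; rounding up, 102.

102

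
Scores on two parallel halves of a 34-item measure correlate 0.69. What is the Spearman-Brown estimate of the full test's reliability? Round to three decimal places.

0.817

The full test is twice the length of either half (n = 2).
r_full = 2(0.69) / (1 + 0.69)
       = 1.3800 / 1.6900 = 0.8166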